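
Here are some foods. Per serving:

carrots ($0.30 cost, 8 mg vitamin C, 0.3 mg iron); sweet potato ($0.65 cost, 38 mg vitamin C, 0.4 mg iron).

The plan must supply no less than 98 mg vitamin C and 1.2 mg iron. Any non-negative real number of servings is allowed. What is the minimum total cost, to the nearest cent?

carrots only: max(98/8, 1.2/0.3) = 12.25 servings → $3.67.
sweet potato only: max(98/38, 1.2/0.4) = 3 servings → $1.95.
carrots + sweet potato with both tight: 0.7805 servings and 2.415 servings → $1.80.
Cheapest feasible corner: $1.80.

$1.80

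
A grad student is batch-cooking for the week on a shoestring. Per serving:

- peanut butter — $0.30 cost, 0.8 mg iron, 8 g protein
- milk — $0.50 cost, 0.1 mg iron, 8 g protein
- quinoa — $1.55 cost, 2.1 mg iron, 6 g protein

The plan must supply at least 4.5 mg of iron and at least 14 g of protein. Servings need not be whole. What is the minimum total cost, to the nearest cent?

Minimising a linear cost over {iron ≥ 4.5, protein ≥ 14, servings ≥ 0} — the optimum is at a vertex, using one or two foods.
peanut butter only: max(4.5/0.8, 14/8) = 5.625 servings → $1.69.
milk only: max(4.5/0.1, 14/8) = 45 servings → $22.50.
quinoa only: max(4.5/2.1, 14/6) = 2.333 servings → $3.62.
peanut butter + milk with both targets exact would need a negative amount; discard.
peanut butter + quinoa with both tight: 0.2 servings and 2.067 servings → $3.26.
milk + quinoa with both tight: 0.1481 servings and 2.136 servings → $3.38.
The minimum over all feasible corners is $1.69.

$1.69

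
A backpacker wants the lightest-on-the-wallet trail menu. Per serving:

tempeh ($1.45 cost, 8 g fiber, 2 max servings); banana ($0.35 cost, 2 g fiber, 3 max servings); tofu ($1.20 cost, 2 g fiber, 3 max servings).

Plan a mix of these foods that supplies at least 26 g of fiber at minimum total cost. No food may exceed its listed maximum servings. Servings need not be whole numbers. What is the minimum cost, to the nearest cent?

Cost per g of fiber: banana $0.1750, tempeh $0.1812, tofu $0.6000.
Take 3 servings of banana: +6.0 g fiber for $1.05 (total $1.05, still need 20.0 g).
Take 2 servings of tempeh: +16.0 g fiber for $2.90 (total $3.95, still need 4.0 g).
Take 2 servings of tofu: +4.0 g fiber for $2.40 (total $6.35, still need 0.0 g).
Greedy by cheapest-per-g is optimal for a single linear constraint, so the minimum cost is $6.35.

$6.35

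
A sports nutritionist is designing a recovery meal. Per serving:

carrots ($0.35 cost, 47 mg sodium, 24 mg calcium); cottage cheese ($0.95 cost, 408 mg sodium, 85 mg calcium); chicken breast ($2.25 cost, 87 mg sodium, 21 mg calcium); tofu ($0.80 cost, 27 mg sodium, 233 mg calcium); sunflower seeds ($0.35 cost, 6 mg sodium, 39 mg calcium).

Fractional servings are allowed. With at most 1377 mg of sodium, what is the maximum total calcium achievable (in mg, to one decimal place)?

11883.0 mg

Calcium per mg sodium: tofu 8.63, sunflower seeds 6.5, carrots 0.5106, chicken breast 0.2414, cottage cheese 0.2083.
With no serving limits, spend the whole sodium allowance on tofu: 1377 mg / 27 mg × 233 mg = 11883.0 mg.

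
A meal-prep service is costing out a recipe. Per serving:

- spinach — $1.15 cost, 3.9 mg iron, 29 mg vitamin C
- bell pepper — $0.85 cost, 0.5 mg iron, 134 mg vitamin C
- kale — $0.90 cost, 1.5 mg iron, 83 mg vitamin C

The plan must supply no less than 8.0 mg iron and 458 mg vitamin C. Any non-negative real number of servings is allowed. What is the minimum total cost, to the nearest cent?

$4.51

With two linear requirements the optimum uses one or two foods; enumerate the corners.
spinach only: max(8.0/3.9, 458/29) = 15.79 servings → $18.16.
bell pepper only: max(8.0/0.5, 458/134) = 16 servings → $13.60.
kale only: max(8.0/1.5, 458/83) = 5.518 servings → $4.97.
spinach + bell pepper with both tight: 1.659 servings and 3.059 servings → $4.51.
spinach + kale with both targets exact would need a negative amount; discard.
bell pepper + kale with both tight: 0.1442 servings and 5.285 servings → $4.88.
The minimum over all feasible corners is $4.51.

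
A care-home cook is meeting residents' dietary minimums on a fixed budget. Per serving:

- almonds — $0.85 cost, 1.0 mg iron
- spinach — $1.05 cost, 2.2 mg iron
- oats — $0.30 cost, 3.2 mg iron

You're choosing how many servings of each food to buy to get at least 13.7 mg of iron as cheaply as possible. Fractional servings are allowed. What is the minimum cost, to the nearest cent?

$1.28

Cost per mg of iron: oats $0.0938, spinach $0.4773, almonds $0.8500.
With no serving limits, use only oats: 13.7 mg / 3.2 mg = 4.281 servings × $0.30 = $1.28.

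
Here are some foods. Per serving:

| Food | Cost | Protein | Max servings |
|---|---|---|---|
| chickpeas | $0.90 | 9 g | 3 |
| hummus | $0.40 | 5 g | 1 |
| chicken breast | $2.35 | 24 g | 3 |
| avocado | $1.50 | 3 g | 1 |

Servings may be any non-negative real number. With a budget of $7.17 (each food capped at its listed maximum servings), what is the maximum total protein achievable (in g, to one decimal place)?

Protein per dollar: hummus 12.5, chicken breast 10.21, chickpeas 10, avocado 2.
Take 1 serving of hummus: spends $0.40, +5.0 g protein (running total 5.0 g).
Take 2.881 servings of chicken breast: spends $6.77, +69.1 g protein (running total 74.1 g).
Filling greedily by protein-per-dollar is optimal for one linear limit, giving 74.1 g.

74.1 g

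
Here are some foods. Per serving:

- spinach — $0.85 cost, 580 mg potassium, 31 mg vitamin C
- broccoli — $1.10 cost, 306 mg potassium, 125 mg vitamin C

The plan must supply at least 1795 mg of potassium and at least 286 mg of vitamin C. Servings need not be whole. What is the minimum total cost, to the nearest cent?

$3.77

spinach only: max(1795/580, 286/31) = 9.226 servings → $7.84.
broccoli only: max(1795/306, 286/125) = 5.866 servings → $6.45.
spinach + broccoli with both tight: 2.172 servings and 1.749 servings → $3.77.
Cheapest feasible corner: $3.77.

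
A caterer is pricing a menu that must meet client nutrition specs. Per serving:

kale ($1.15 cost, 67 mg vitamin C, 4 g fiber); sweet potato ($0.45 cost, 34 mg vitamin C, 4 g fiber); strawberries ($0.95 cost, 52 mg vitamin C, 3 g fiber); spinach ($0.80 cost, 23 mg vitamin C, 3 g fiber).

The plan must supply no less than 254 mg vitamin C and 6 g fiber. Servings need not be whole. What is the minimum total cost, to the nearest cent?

$3.36

kale only: max(254/67, 6/4) = 3.791 servings → $4.36.
sweet potato only: max(254/34, 6/4) = 7.471 servings → $3.36.
strawberries only: max(254/52, 6/3) = 4.885 servings → $4.64.
spinach only: max(254/23, 6/3) = 11.04 servings → $8.83.
kale + sweet potato: intersection lies outside the first quadrant.
kale + strawberries: intersection lies outside the first quadrant.
kale + spinach: intersection lies outside the first quadrant.
sweet potato + strawberries: the both-tight solution has a negative serving — not a feasible corner.
sweet potato + spinach: the both-tight solution has a negative serving — not a feasible corner.
strawberries + spinach with both targets exact would need a negative amount; discard.
Cheapest feasible corner: $3.36.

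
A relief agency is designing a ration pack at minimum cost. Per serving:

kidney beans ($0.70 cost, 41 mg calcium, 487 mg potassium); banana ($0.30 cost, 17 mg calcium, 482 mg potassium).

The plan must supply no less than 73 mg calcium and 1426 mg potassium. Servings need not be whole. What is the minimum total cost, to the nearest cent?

$1.27

At the optimum either one food covers both requirements or two foods hit both targets exactly; no other combination can be cheaper.
kidney beans only: max(73/41, 1426/487) = 2.928 servings → $2.05.
banana only: max(73/17, 1426/482) = 4.294 servings → $1.29.
kidney beans + banana with both tight: 0.9531 servings and 1.996 servings → $1.27.
Cheapest feasible corner: $1.27.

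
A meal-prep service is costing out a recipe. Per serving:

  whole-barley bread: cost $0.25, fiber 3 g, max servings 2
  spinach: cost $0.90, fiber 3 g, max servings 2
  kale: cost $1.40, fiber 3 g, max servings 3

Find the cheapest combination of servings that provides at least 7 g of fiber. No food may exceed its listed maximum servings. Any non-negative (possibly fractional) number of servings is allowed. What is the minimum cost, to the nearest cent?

$0.80

Cost per g of fiber: whole-barley bread $0.0833, spinach $0.3000, kale $0.4667.
Take 2 servings of whole-barley bread: +6.0 g fiber for $0.50 (total $0.50, still need 1.0 g).
Take 0.3333 servings of spinach: +1.0 g fiber for $0.30 (total $0.80, still need 0.0 g).
Filling from the cheapest source first is optimal under one linear minimum: $0.80.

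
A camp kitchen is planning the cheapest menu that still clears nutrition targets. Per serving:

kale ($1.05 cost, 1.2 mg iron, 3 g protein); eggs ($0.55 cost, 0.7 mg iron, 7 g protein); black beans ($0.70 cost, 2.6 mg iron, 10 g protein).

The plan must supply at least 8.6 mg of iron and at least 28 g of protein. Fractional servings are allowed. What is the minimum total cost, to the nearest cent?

$2.32

With two linear requirements the optimum uses one or two foods; enumerate the corners.
kale only: max(8.6/1.2, 28/3) = 9.333 servings → $9.80.
eggs only: max(8.6/0.7, 28/7) = 12.29 servings → $6.76.
black beans only: max(8.6/2.6, 28/10) = 3.308 servings → $2.32.
kale + eggs with both tight: 6.444 servings and 1.238 servings → $7.45.
kale + black beans with both tight: 3.143 servings and 1.857 servings → $4.60.
eggs + black beans with both targets exact would need a negative amount; discard.
Cheapest feasible corner: $2.32.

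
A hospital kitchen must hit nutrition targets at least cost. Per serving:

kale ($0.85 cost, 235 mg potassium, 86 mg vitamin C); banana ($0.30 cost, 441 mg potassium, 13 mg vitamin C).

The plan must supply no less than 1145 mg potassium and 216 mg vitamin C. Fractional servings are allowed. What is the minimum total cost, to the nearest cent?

The cheapest plan sits at a corner of the feasible region — with two constraints it uses at most two foods.
kale only: max(1145/235, 216/86) = 4.872 servings → $4.14.
banana only: max(1145/441, 216/13) = 16.62 servings → $4.98.
kale + banana with both tight: 2.305 servings and 1.368 servings → $2.37.
The minimum over all feasible corners is $2.37.

$2.37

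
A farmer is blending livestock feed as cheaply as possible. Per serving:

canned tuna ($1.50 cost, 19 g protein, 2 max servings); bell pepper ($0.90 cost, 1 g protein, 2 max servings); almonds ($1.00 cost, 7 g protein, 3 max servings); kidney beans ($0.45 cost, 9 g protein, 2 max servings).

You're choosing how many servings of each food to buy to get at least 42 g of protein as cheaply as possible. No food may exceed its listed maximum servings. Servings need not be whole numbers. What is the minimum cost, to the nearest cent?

$2.79

Cost per g of protein: kidney beans $0.0500, canned tuna $0.0789, almonds $0.1429, bell pepper $0.9000.
Take 2 servings of kidney beans: +18.0 g protein for $0.90 (total $0.90, still need 24.0 g).
Take 1.263 servings of canned tuna: +24.0 g protein for $1.89 (total $2.79, still need 0.0 g).
Greedy by cheapest-per-g is optimal for a single linear constraint, so the minimum cost is $2.79.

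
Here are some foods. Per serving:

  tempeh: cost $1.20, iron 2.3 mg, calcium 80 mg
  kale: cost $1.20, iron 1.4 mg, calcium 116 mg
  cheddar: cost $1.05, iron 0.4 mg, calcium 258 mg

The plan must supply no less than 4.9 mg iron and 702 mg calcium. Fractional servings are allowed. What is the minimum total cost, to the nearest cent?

$4.39

Minimising a linear cost over {iron ≥ 4.9, calcium ≥ 702, servings ≥ 0} — the optimum is at a vertex, using one or two foods.
tempeh only: max(4.9/2.3, 702/80) = 8.775 servings → $10.53.
kale only: max(4.9/1.4, 702/116) = 6.052 servings → $7.26.
cheddar only: max(4.9/0.4, 702/258) = 12.25 servings → $12.86.
tempeh + kale: intersection lies outside the first quadrant.
tempeh + cheddar with both tight: 1.752 servings and 2.178 servings → $4.39.
kale + cheddar with both tight: 3.124 servings and 1.316 servings → $5.13.
So the least-cost plan costs $4.39.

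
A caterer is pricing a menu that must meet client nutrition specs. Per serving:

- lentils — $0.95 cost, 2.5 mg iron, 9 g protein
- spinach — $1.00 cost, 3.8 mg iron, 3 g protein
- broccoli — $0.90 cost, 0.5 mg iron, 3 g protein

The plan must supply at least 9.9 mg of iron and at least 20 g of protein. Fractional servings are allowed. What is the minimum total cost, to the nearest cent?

For a min-cost LP with two ≥-constraints, a basic feasible solution has at most two positive variables.
lentils only: max(9.9/2.5, 20/9) = 3.96 servings → $3.76.
spinach only: max(9.9/3.8, 20/3) = 6.667 servings → $6.67.
broccoli only: max(9.9/0.5, 20/3) = 19.8 servings → $17.82.
lentils + spinach with both tight: 1.734 servings and 1.464 servings → $3.11.
lentils + broccoli with both targets exact would need a negative amount; discard.
spinach + broccoli with both tight: 1.99 servings and 4.677 servings → $6.20.
Cheapest feasible corner: $3.11.

$3.11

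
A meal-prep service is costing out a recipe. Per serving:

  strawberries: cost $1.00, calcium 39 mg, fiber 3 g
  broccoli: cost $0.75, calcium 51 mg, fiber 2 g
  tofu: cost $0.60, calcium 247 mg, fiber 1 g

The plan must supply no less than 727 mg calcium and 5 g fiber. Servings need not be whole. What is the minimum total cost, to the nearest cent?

At the optimum either one food covers both requirements or two foods hit both targets exactly; no other combination can be cheaper.
strawberries only: max(727/39, 5/3) = 18.64 servings → $18.64.
broccoli only: max(727/51, 5/2) = 14.25 servings → $10.69.
tofu only: max(727/247, 5/1) = 5 servings → $3.00.
strawberries + broccoli with both targets exact would need a negative amount; discard.
strawberries + tofu with both tight: 0.7236 servings and 2.829 servings → $2.42.
broccoli + tofu with both tight: 1.147 servings and 2.707 servings → $2.48.
The minimum over all feasible corners is $2.42.

$2.42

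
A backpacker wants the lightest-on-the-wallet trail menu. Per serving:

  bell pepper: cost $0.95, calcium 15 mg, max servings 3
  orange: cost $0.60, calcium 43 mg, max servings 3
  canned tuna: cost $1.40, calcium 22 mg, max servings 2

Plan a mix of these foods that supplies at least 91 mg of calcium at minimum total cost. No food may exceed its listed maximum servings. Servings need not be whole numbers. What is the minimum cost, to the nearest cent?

Cost per mg of calcium: orange $0.0140, bell pepper $0.0633, canned tuna $0.0636.
Take 2.116 servings of orange: +91.0 mg calcium for $1.27 (total $1.27, still need 0.0 mg).
Filling from the cheapest source first is optimal under one linear minimum: $1.27.

$1.27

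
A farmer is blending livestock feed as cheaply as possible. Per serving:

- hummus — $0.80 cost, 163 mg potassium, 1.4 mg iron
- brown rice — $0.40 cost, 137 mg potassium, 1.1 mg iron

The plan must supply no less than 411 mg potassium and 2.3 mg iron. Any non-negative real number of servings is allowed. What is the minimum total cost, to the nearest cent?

Two binding constraints pin down two serving amounts, so the optimal mix uses at most two foods. The candidates are each food alone (scaled to the tighter of potassium/iron) and each pair with both constraints tight.
hummus only: max(411/163, 2.3/1.4) = 2.521 servings → $2.02.
brown rice only: max(411/137, 2.3/1.1) = 3 servings → $1.20.
hummus + brown rice: intersection lies outside the first quadrant.
The minimum over all feasible corners is $1.20.

$1.20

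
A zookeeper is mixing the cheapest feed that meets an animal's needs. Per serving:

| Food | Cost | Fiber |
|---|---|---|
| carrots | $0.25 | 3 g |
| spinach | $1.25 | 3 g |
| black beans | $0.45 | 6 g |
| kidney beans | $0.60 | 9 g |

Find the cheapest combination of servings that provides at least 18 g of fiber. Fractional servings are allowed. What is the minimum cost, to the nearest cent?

$1.20

Cost per g of fiber: kidney beans $0.0667, black beans $0.0750, carrots $0.0833, spinach $0.4167.
With no serving limits, use only kidney beans: 18 g / 9 g = 2 servings × $0.60 = $1.20.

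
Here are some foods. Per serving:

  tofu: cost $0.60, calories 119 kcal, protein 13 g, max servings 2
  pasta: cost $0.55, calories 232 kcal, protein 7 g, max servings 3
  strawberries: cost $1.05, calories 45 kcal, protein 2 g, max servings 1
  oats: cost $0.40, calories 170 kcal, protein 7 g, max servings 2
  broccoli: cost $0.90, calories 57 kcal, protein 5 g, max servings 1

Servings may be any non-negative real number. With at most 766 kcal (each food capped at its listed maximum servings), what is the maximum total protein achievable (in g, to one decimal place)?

Protein per kcal: tofu 0.1092, broccoli 0.08772, strawberries 0.04444, oats 0.04118, pasta 0.03017.
Take 2 servings of tofu: uses 238 kcal, +26.0 g protein (running total 26.0 g).
Take 1 serving of broccoli: uses 57 kcal, +5.0 g protein (running total 31.0 g).
Take 1 serving of strawberries: uses 45 kcal, +2.0 g protein (running total 33.0 g).
Take 2 servings of oats: uses 340 kcal, +14.0 g protein (running total 47.0 g).
Take 0.3707 servings of pasta: uses 86 kcal, +2.6 g protein (running total 49.6 g).
Greedy by best ratio exhausts the calories allowance optimally: 49.6 g.

49.6 g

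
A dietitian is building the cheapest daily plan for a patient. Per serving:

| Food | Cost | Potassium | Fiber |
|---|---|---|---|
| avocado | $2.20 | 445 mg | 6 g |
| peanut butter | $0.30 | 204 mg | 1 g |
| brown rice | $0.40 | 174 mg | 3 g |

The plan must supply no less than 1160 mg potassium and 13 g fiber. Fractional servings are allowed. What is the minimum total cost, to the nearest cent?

$2.20

For a min-cost LP with two ≥-constraints, a basic feasible solution has at most two positive variables.
avocado only: max(1160/445, 13/6) = 2.607 servings → $5.73.
peanut butter only: max(1160/204, 13/1) = 13 servings → $3.90.
brown rice only: max(1160/174, 13/3) = 6.667 servings → $2.67.
avocado + peanut butter with both tight: 1.915 servings and 1.508 servings → $4.67.
avocado + brown rice: intersection lies outside the first quadrant.
peanut butter + brown rice with both tight: 2.781 servings and 3.406 servings → $2.20.
The minimum over all feasible corners is $2.20.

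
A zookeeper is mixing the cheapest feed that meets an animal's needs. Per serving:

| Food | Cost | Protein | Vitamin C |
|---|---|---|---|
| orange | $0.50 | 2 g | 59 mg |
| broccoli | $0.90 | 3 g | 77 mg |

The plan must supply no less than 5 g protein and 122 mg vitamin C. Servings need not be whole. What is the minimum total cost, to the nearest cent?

$1.25

Two binding constraints pin down two serving amounts, so the optimal mix uses at most two foods. The candidates are each food alone (scaled to the tighter of protein/vitamin C) and each pair with both constraints tight.
orange only: max(5/2, 122/59) = 2.5 servings → $1.25.
broccoli only: max(5/3, 122/77) = 1.667 servings → $1.50.
orange + broccoli with both targets exact would need a negative amount; discard.
So the least-cost plan costs $1.25.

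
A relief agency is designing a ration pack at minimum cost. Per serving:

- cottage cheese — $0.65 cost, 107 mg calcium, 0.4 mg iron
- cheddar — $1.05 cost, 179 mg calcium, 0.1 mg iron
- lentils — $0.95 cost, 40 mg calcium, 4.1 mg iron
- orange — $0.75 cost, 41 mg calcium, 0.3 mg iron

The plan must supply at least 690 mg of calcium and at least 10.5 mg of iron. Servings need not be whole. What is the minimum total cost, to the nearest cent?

$5.61

The cheapest plan sits at a corner of the feasible region — with two constraints it uses at most two foods.
cottage cheese only: max(690/107, 10.5/0.4) = 26.25 servings → $17.06.
cheddar only: max(690/179, 10.5/0.1) = 105 servings → $110.25.
lentils only: max(690/40, 10.5/4.1) = 17.25 servings → $16.39.
orange only: max(690/41, 10.5/0.3) = 35 servings → $26.25.
cottage cheese + cheddar with both targets exact would need a negative amount; discard.
cottage cheese + lentils with both tight: 5.699 servings and 2.005 servings → $5.61.
cottage cheese + orange: intersection lies outside the first quadrant.
cheddar + lentils with both tight: 3.3 servings and 2.48 servings → $5.82.
cheddar + orange with both targets exact would need a negative amount; discard.
lentils + orange with both tight: 1.432 servings and 15.43 servings → $12.93.
So the least-cost plan costs $5.61.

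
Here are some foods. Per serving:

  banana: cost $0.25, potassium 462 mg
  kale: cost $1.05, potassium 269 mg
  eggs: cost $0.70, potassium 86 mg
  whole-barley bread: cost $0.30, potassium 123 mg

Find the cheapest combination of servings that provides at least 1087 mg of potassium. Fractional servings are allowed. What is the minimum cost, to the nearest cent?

$0.59

Cost per mg of potassium: banana $0.0005, whole-barley bread $0.0024, kale $0.0039, eggs $0.0081.
With no serving limits, use only banana: 1087 mg / 462 mg = 2.353 servings × $0.25 = $0.59.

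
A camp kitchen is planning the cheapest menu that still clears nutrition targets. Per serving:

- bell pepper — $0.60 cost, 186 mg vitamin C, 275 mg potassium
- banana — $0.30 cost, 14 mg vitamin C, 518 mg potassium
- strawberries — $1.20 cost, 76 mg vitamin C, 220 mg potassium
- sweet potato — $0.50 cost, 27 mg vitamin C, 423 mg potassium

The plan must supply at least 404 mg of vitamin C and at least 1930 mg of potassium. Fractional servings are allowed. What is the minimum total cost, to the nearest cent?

$1.99

A basic optimal solution has at most two foods positive. Try each food alone and each pair with both targets met exactly.
bell pepper only: max(404/186, 1930/275) = 7.018 servings → $4.21.
banana only: max(404/14, 1930/518) = 28.86 servings → $8.66.
strawberries only: max(404/76, 1930/220) = 8.773 servings → $10.53.
sweet potato only: max(404/27, 1930/423) = 14.96 servings → $7.48.
bell pepper + banana with both tight: 1.97 servings and 2.68 servings → $1.99.
bell pepper + strawberries: intersection lies outside the first quadrant.
bell pepper + sweet potato with both tight: 1.667 servings and 3.479 servings → $2.74.
banana + strawberries with both tight: 1.593 servings and 5.022 servings → $6.50.
banana + sweet potato: intersection lies outside the first quadrant.
strawberries + sweet potato with both tight: 4.532 servings and 2.205 servings → $6.54.
Cheapest feasible corner: $1.99.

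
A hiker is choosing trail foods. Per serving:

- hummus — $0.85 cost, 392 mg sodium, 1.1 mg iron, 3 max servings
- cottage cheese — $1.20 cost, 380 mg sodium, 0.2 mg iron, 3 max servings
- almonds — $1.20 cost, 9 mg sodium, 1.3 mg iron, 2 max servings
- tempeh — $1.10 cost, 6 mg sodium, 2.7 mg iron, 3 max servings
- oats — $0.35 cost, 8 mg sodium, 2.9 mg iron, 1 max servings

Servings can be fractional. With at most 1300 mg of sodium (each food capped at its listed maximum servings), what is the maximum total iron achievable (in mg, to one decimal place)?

16.9 mg

Iron per mg sodium: tempeh 0.45, oats 0.3625, almonds 0.1444, hummus 0.002806, cottage cheese 0.0005263.
Take 3 servings of tempeh: uses 18 mg sodium, +8.1 mg iron (running total 8.1 mg).
Take 1 serving of oats: uses 8 mg sodium, +2.9 mg iron (running total 11.0 mg).
Take 2 servings of almonds: uses 18 mg sodium, +2.6 mg iron (running total 13.6 mg).
Take 3 servings of hummus: uses 1176 mg sodium, +3.3 mg iron (running total 16.9 mg).
Take 0.2105 servings of cottage cheese: uses 80 mg sodium, +0.0 mg iron (running total 16.9 mg).
Greedy by best ratio exhausts the sodium allowance optimally: 16.9 mg.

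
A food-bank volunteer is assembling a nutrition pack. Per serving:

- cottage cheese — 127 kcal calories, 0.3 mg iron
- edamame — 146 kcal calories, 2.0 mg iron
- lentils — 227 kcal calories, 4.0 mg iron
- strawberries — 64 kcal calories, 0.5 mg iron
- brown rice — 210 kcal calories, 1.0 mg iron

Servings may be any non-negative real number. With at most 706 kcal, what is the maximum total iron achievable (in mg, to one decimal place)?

Iron per kcal: lentils 0.01762, edamame 0.0137, strawberries 0.007812, brown rice 0.004762, cottage cheese 0.002362.
With no serving limits, spend the whole calories allowance on lentils: 706 kcal / 227 kcal × 4.0 mg = 12.4 mg.

12.4 mg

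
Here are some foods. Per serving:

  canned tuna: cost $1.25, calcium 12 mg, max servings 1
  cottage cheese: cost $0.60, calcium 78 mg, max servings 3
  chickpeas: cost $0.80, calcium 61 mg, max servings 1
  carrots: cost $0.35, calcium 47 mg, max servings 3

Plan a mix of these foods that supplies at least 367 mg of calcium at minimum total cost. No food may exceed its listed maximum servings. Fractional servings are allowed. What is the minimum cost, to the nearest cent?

$2.79

Cost per mg of calcium: carrots $0.0074, cottage cheese $0.0077, chickpeas $0.0131, canned tuna $0.1042.
Take 3 servings of carrots: +141.0 mg calcium for $1.05 (total $1.05, still need 226.0 mg).
Take 2.897 servings of cottage cheese: +226.0 mg calcium for $1.74 (total $2.79, still need 0.0 mg).
Greedy by cheapest-per-mg is optimal for a single linear constraint, so the minimum cost is $2.79.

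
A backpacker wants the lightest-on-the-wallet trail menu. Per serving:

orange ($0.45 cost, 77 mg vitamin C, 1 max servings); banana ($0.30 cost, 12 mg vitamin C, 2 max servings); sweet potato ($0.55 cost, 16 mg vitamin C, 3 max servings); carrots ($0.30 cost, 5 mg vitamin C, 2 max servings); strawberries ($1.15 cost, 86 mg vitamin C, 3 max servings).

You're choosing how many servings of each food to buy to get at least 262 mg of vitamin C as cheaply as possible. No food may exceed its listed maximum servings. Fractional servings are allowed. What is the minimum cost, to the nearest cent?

Cost per mg of vitamin C: orange $0.0058, strawberries $0.0134, banana $0.0250, sweet potato $0.0344, carrots $0.0600.
Take 1 serving of orange: +77.0 mg vitamin C for $0.45 (total $0.45, still need 185.0 mg).
Take 2.151 servings of strawberries: +185.0 mg vitamin C for $2.47 (total $2.92, still need 0.0 mg).
Greedy by cheapest-per-mg is optimal for a single linear constraint, so the minimum cost is $2.92.

$2.92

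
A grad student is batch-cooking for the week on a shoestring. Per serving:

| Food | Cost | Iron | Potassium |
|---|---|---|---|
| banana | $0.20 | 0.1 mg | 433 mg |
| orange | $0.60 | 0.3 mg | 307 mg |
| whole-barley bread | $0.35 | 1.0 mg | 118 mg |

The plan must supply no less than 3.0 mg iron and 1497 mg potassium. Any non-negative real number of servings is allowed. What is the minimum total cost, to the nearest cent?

$1.50

The cheapest plan sits at a corner of the feasible region — with two constraints it uses at most two foods.
banana only: max(3.0/0.1, 1497/433) = 30 servings → $6.00.
orange only: max(3.0/0.3, 1497/307) = 10 servings → $6.00.
whole-barley bread only: max(3.0/1.0, 1497/118) = 12.69 servings → $4.44.
banana + orange with both targets exact would need a negative amount; discard.
banana + whole-barley bread with both tight: 2.714 servings and 2.729 servings → $1.50.
orange + whole-barley bread with both tight: 4.208 servings and 1.737 servings → $3.13.
The minimum over all feasible corners is $1.50.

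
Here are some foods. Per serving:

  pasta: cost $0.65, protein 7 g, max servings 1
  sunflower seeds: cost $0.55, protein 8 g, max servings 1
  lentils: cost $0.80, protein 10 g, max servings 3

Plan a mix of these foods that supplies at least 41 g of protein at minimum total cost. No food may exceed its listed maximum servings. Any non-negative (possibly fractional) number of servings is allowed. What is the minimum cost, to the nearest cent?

Cost per g of protein: sunflower seeds $0.0688, lentils $0.0800, pasta $0.0929.
Take 1 serving of sunflower seeds: +8.0 g protein for $0.55 (total $0.55, still need 33.0 g).
Take 3 servings of lentils: +30.0 g protein for $2.40 (total $2.95, still need 3.0 g).
Take 0.4286 servings of pasta: +3.0 g protein for $0.28 (total $3.23, still need 0.0 g).
Filling from the cheapest source first is optimal under one linear minimum: $3.23.

$3.23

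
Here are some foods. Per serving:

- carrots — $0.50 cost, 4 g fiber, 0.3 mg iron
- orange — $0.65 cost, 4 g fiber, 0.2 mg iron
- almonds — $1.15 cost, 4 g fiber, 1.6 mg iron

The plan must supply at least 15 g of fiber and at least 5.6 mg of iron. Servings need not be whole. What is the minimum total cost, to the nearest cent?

A basic optimal solution has at most two foods positive. Try each food alone and each pair with both targets met exactly.
carrots only: max(15/4, 5.6/0.3) = 18.67 servings → $9.33.
orange only: max(15/4, 5.6/0.2) = 28 servings → $18.20.
almonds only: max(15/4, 5.6/1.6) = 3.75 servings → $4.31.
carrots + orange: intersection lies outside the first quadrant.
carrots + almonds with both tight: 0.3077 servings and 3.442 servings → $4.11.
orange + almonds with both tight: 0.2857 servings and 3.464 servings → $4.17.
So the least-cost plan costs $4.11.

$4.11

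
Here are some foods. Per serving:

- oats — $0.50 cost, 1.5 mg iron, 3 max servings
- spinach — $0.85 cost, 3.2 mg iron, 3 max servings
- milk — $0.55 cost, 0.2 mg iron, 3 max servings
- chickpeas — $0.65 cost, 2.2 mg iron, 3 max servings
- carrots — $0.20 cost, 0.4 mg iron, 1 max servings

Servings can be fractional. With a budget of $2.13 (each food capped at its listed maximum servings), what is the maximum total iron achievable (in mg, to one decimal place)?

Iron per dollar: spinach 3.765, chickpeas 3.385, oats 3, carrots 2, milk 0.3636.
Take 2.506 servings of spinach: spends $2.13, +8.0 mg iron (running total 8.0 mg).
Filling greedily by iron-per-dollar is optimal for one linear limit, giving 8.0 mg.

8.0 mg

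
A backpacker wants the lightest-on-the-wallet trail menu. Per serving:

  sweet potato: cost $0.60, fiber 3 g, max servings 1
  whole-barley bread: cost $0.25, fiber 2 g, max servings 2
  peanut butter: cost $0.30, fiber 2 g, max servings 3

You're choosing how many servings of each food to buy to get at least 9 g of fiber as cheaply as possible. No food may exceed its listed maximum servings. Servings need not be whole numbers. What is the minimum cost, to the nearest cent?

$1.25

Cost per g of fiber: whole-barley bread $0.1250, peanut butter $0.1500, sweet potato $0.2000.
Take 2 servings of whole-barley bread: +4.0 g fiber for $0.50 (total $0.50, still need 5.0 g).
Take 2.5 servings of peanut butter: +5.0 g fiber for $0.75 (total $1.25, still need 0.0 g).
Greedy by cheapest-per-g is optimal for a single linear constraint, so the minimum cost is $1.25.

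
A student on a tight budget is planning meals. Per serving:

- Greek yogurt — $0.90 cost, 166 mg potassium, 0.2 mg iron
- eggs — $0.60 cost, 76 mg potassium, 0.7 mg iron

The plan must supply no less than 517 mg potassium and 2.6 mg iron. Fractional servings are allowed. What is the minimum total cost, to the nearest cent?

$3.41

Two binding constraints pin down two serving amounts, so the optimal mix uses at most two foods. The candidates are each food alone (scaled to the tighter of potassium/iron) and each pair with both constraints tight.
Greek yogurt only: max(517/166, 2.6/0.2) = 13 servings → $11.70.
eggs only: max(517/76, 2.6/0.7) = 6.803 servings → $4.08.
Greek yogurt + eggs with both tight: 1.627 servings and 3.25 servings → $3.41.
The minimum over all feasible corners is $3.41.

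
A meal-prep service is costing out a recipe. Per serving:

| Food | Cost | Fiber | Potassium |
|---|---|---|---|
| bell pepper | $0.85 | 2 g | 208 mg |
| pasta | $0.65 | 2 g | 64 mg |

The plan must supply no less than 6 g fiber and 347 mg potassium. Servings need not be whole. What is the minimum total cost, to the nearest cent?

This is a tiny linear program; its minimum lies at a vertex of the feasible set. List the vertices and price them.
bell pepper only: max(6/2, 347/208) = 3 servings → $2.55.
pasta only: max(6/2, 347/64) = 5.422 servings → $3.52.
bell pepper + pasta with both tight: 1.076 servings and 1.924 servings → $2.17.
So the least-cost plan costs $2.17.

$2.17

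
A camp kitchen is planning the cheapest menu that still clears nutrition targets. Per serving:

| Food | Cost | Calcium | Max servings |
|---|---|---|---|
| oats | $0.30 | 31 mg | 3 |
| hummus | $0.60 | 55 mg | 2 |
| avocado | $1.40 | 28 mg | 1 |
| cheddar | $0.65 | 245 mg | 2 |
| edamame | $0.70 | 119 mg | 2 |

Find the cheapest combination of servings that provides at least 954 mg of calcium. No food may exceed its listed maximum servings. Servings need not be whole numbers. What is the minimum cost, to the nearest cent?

$5.95

Cost per mg of calcium: cheddar $0.0027, edamame $0.0059, oats $0.0097, hummus $0.0109, avocado $0.0500.
Take 2 servings of cheddar: +490.0 mg calcium for $1.30 (total $1.30, still need 464.0 mg).
Take 2 servings of edamame: +238.0 mg calcium for $1.40 (total $2.70, still need 226.0 mg).
Take 3 servings of oats: +93.0 mg calcium for $0.90 (total $3.60, still need 133.0 mg).
Take 2 servings of hummus: +110.0 mg calcium for $1.20 (total $4.80, still need 23.0 mg).
Take 0.8214 servings of avocado: +23.0 mg calcium for $1.15 (total $5.95, still need 0.0 mg).
Greedy by cheapest-per-mg is optimal for a single linear constraint, so the minimum cost is $5.95.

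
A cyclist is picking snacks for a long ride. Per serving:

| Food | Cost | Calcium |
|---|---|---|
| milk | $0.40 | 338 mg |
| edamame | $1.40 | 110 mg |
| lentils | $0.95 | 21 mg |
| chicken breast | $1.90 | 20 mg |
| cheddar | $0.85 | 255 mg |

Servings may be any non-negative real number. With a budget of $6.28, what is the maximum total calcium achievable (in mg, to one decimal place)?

5306.6 mg

Calcium per dollar: milk 845, cheddar 300, edamame 78.57, lentils 22.11, chicken breast 10.53.
With no serving limits, spend the whole cost allowance on milk: $6.28 / $0.40 × 338 mg = 5306.6 mg.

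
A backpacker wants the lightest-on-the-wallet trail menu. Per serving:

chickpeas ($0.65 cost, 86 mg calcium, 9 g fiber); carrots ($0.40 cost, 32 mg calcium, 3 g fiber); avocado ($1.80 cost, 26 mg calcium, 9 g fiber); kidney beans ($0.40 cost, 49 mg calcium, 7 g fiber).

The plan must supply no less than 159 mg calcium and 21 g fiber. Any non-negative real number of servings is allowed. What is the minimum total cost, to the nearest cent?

$1.27

An LP optimum is at a vertex; with two nutrient constraints at most two foods are used. Check each candidate.
chickpeas only: max(159/86, 21/9) = 2.333 servings → $1.52.
carrots only: max(159/32, 21/3) = 7 servings → $2.80.
avocado only: max(159/26, 21/9) = 6.115 servings → $11.01.
kidney beans only: max(159/49, 21/7) = 3.245 servings → $1.30.
chickpeas + carrots: intersection lies outside the first quadrant.
chickpeas + avocado with both tight: 1.639 servings and 0.6944 servings → $2.32.
chickpeas + kidney beans with both tight: 0.5217 servings and 2.329 servings → $1.27.
carrots + avocado with both tight: 4.214 servings and 0.9286 servings → $3.36.
carrots + kidney beans with both tight: 1.091 servings and 2.532 servings → $1.45.
avocado + kidney beans: intersection lies outside the first quadrant.
Cheapest feasible corner: $1.27.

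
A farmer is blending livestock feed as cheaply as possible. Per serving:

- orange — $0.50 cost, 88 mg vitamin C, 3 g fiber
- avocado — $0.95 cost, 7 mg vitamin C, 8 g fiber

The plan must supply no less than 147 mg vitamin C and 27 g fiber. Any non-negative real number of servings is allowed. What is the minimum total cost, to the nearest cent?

Check every corner: each single food scaled to meet both minima, and each pair solved so both constraints bind.
orange only: max(147/88, 27/3) = 9 servings → $4.50.
avocado only: max(147/7, 27/8) = 21 servings → $19.95.
orange + avocado with both tight: 1.445 servings and 2.833 servings → $3.41.
The minimum over all feasible corners is $3.41.

$3.41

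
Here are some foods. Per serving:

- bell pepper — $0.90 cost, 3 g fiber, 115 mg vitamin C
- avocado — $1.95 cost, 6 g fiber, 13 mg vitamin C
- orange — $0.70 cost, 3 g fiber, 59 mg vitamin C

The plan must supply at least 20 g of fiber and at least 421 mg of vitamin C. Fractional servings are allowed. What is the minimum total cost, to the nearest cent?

Minimising a linear cost over {fiber ≥ 20, vitamin C ≥ 421, servings ≥ 0} — the optimum is at a vertex, using one or two foods.
bell pepper only: max(20/3, 421/115) = 6.667 servings → $6.00.
avocado only: max(20/6, 421/13) = 32.38 servings → $63.15.
orange only: max(20/3, 421/59) = 7.136 servings → $4.99.
bell pepper + avocado with both tight: 3.481 servings and 1.593 servings → $6.24.
bell pepper + orange with both tight: 0.494 servings and 6.173 servings → $4.77.
avocado + orange: the both-tight solution has a negative serving — not a feasible corner.
The minimum over all feasible corners is $4.77.

$4.77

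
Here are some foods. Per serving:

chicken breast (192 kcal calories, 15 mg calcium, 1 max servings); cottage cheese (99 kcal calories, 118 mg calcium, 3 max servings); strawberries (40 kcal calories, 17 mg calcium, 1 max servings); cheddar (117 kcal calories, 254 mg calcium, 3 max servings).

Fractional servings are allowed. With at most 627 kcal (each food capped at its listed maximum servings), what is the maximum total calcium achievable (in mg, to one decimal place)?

1091.0 mg

Calcium per kcal: cheddar 2.171, cottage cheese 1.192, strawberries 0.425, chicken breast 0.07812.
Take 3 servings of cheddar: uses 351 kcal, +762.0 mg calcium (running total 762.0 mg).
Take 2.788 servings of cottage cheese: uses 276 kcal, +329.0 mg calcium (running total 1091.0 mg).
Filling greedily by calcium-per-kcal is optimal for one linear limit, giving 1091.0 mg.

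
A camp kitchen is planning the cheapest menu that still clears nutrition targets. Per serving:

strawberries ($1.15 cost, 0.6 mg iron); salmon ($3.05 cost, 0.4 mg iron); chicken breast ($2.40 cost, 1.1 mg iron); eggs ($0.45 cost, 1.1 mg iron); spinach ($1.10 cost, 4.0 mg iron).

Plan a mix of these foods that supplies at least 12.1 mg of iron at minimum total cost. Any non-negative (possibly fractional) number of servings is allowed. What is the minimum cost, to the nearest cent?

Cost per mg of iron: spinach $0.2750, eggs $0.4091, strawberries $1.9167, chicken breast $2.1818, salmon $7.6250.
With no serving limits, use only spinach: 12.1 mg / 4.0 mg = 3.025 servings × $1.10 = $3.33.

$3.33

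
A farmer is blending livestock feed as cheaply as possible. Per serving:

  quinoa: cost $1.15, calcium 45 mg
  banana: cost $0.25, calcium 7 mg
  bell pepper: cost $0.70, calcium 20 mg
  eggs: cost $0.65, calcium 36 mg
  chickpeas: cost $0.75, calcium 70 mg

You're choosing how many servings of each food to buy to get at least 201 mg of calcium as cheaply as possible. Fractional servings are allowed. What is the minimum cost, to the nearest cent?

$2.15

Cost per mg of calcium: chickpeas $0.0107, eggs $0.0181, quinoa $0.0256, bell pepper $0.0350, banana $0.0357.
With no serving limits, use only chickpeas: 201 mg / 70 mg = 2.871 servings × $0.75 = $2.15.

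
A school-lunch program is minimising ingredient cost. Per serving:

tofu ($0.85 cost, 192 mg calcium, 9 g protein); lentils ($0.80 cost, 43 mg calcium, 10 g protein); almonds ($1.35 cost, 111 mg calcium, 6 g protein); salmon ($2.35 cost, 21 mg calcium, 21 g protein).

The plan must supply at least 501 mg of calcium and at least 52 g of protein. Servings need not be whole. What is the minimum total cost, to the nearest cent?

$4.40

Minimising a linear cost over {calcium ≥ 501, protein ≥ 52, servings ≥ 0} — the optimum is at a vertex, using one or two foods.
tofu only: max(501/192, 52/9) = 5.778 servings → $4.91.
lentils only: max(501/43, 52/10) = 11.65 servings → $9.32.
almonds only: max(501/111, 52/6) = 8.667 servings → $11.70.
salmon only: max(501/21, 52/21) = 23.86 servings → $56.06.
tofu + lentils with both tight: 1.81 servings and 3.571 servings → $4.40.
tofu + almonds: intersection lies outside the first quadrant.
tofu + salmon with both tight: 2.454 servings and 1.425 servings → $5.43.
lentils + almonds with both tight: 3.246 servings and 3.256 servings → $6.99.
lentils + salmon: intersection lies outside the first quadrant.
almonds + salmon with both tight: 4.276 servings and 1.254 servings → $8.72.
Cheapest feasible corner: $4.40.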